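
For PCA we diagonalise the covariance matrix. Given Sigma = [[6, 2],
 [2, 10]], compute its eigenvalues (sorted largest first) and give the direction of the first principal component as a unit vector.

Step 1 — characteristic polynomial of 2×2 Sigma:
  det(Sigma - λI) = λ² - trace · λ + det = 0.
  trace = 6 + 10 = 16, det = 6·10 - (2)² = 56.
Step 2 — discriminant:
  Δ = trace² - 4·det = 256 - 224 = 32.
Step 3 — eigenvalues:
  λ = (trace ± √Δ)/2 = (16 ± 5.6569)/2,
  λ_1 = 10.8284,  λ_2 = 5.1716.

Step 4 — unit eigenvector for λ_1: solve (Sigma - λ_1 I)v = 0. First row:
  (6 - 10.8284)·v_x + (2)·v_y = 0, i.e. (-4.8284)·v_x + (2)·v_y = 0,
  so v ∝ (b, λ_1 - a) = (2, 4.8284) = u.
  ||u|| = √((2)² + (4.8284)²) = √(27.3137) ≈ 5.2263,
  v_1 = u/||u|| ≈ (0.3827, 0.9239) (||v_1|| = 1).

λ_1 = 10.8284,  λ_2 = 5.1716;  v_1 ≈ (0.3827, 0.9239)


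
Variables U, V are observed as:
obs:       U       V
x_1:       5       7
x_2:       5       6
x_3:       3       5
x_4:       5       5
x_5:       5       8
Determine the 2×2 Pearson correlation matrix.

Step 1 — column means:
  mean(U) = (5 + 5 + 3 + 5 + 5) / 5 = 23/5 = 4.6
  mean(V) = (7 + 6 + 5 + 5 + 8) / 5 = 31/5 = 6.2

Step 2 — sample variances and covariances s[i,j] = (1/(n-1)) · Σ_k (x_{k,i} - mean_i) · (x_{k,j} - mean_j), with n-1 = 4:
  s[U,U] = ((0.4)·(0.4) + (0.4)·(0.4) + (-1.6)·(-1.6) + (0.4)·(0.4) + (0.4)·(0.4)) / 4 = 3.2/4 = 0.8
  s[U,V] = ((0.4)·(0.8) + (0.4)·(-0.2) + (-1.6)·(-1.2) + (0.4)·(-1.2) + (0.4)·(1.8)) / 4 = 2.4/4 = 0.6
  s[V,V] = ((0.8)·(0.8) + (-0.2)·(-0.2) + (-1.2)·(-1.2) + (-1.2)·(-1.2) + (1.8)·(1.8)) / 4 = 6.8/4 = 1.7
  Sample standard deviations s_i = √(s[i,i]):
  s(U) = √(0.8) = 0.8944
  s(V) = √(1.7) = 1.3038

Step 3 — r_{ij} = s_{ij} / (s_i · s_j):
  r[U,U] = 1 (diagonal).
  r[U,V] = 0.6 / (0.8944 · 1.3038) = 0.6 / 1.1662 = 0.5145
  r[V,V] = 1 (diagonal).

R is symmetric with unit diagonal. Assembling:

R = [[1, 0.5145],
 [0.5145, 1]]


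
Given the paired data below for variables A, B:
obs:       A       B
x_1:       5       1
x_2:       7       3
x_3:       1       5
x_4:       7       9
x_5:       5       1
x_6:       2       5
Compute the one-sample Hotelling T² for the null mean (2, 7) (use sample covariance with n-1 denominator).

Step 1 — sample mean vector:
  mean(A) = (5 + 7 + 1 + 7 + 5 + 2) / 6 = 27/6 = 4.5
  mean(B) = (1 + 3 + 5 + 9 + 1 + 5) / 6 = 24/6 = 4
  x̄ = (4.5, 4),  deviation x̄ - mu_0 = (4.5, 4) - (2, 7) = (2.5, -3).

Step 2 — sample covariance matrix, S[i,j] = (1/(n-1)) · Σ_k (x_{k,i} - mean_i) · (x_{k,j} - mean_j), divisor n-1 = 5:
  S[A,A] = ((0.5)·(0.5) + (2.5)·(2.5) + (-3.5)·(-3.5) + (2.5)·(2.5) + (0.5)·(0.5) + (-2.5)·(-2.5)) / 5 = 31.5/5 = 6.3
  S[A,B] = ((0.5)·(-3) + (2.5)·(-1) + (-3.5)·(1) + (2.5)·(5) + (0.5)·(-3) + (-2.5)·(1)) / 5 = 1/5 = 0.2
  S[B,B] = ((-3)·(-3) + (-1)·(-1) + (1)·(1) + (5)·(5) + (-3)·(-3) + (1)·(1)) / 5 = 46/5 = 9.2
  S = [[6.3, 0.2],
 [0.2, 9.2]].

Step 3 — invert S. det(S) = 6.3·9.2 - (0.2)² = 57.92.
  S^{-1} = (1/det) · [[d, -b], [-b, a]] = [[0.1588, -0.0035],
 [-0.0035, 0.1088]].

Step 4 — quadratic form (x̄ - mu_0)^T · S^{-1} · (x̄ - mu_0):
  S^{-1} · (x̄ - mu_0) = (0.4075, -0.3349),
  (x̄ - mu_0)^T · [...] = (2.5)·(0.4075) + (-3)·(-0.3349) = 2.0235.

Step 5 — scale by n: T² = 6 · 2.0235 = 12.1409.

T² ≈ 12.1409


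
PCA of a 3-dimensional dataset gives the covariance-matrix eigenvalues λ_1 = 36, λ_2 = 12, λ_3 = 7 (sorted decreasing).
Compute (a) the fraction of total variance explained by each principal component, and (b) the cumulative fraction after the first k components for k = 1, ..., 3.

Step 1 — total variance = trace(Sigma) = Σ λ_i = 36 + 12 + 7 = 55.

Step 2 — fraction explained by component i = λ_i / Σ λ:
  PC1: 36/55 = 0.6545
  PC2: 12/55 = 0.2182
  PC3: 7/55 = 0.1273

Step 3 — cumulative fraction after k components = (λ_1 + ... + λ_k) / Σ λ:
  k = 1: 36/55 = 0.6545
  k = 2: (36 + 12)/55 = 48/55 = 0.8727
  k = 3: (36 + 12 + 7)/55 = 55/55 = 1

Summary (fraction, with percent):

explained: PC1 0.6545 (65.45%), PC2 0.2182 (21.82%), PC3 0.1273 (12.73%);  cumulative: 0.6545, 0.8727, 1


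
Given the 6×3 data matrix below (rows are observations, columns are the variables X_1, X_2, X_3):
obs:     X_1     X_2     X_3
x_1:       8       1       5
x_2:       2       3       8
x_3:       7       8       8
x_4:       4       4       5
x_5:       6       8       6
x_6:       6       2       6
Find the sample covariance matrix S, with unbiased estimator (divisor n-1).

Step 1 — column means:
  mean(X_1) = (8 + 2 + 7 + 4 + 6 + 6) / 6 = 33/6 = 5.5
  mean(X_2) = (1 + 3 + 8 + 4 + 8 + 2) / 6 = 26/6 = 4.3333
  mean(X_3) = (5 + 8 + 8 + 5 + 6 + 6) / 6 = 38/6 = 6.3333

Step 2 — sample covariance S[i,j] = (1/(n-1)) · Σ_k (x_{k,i} - mean_i) · (x_{k,j} - mean_j), with n-1 = 5.
  S[X_1,X_1] = ((2.5)·(2.5) + (-3.5)·(-3.5) + (1.5)·(1.5) + (-1.5)·(-1.5) + (0.5)·(0.5) + (0.5)·(0.5)) / 5 = 23.5/5 = 4.7
  S[X_1,X_2] = ((2.5)·(-3.3333) + (-3.5)·(-1.3333) + (1.5)·(3.6667) + (-1.5)·(-0.3333) + (0.5)·(3.6667) + (0.5)·(-2.3333)) / 5 = 3/5 = 0.6
  S[X_1,X_3] = ((2.5)·(-1.3333) + (-3.5)·(1.6667) + (1.5)·(1.6667) + (-1.5)·(-1.3333) + (0.5)·(-0.3333) + (0.5)·(-0.3333)) / 5 = -5/5 = -1
  S[X_2,X_2] = ((-3.3333)·(-3.3333) + (-1.3333)·(-1.3333) + (3.6667)·(3.6667) + (-0.3333)·(-0.3333) + (3.6667)·(3.6667) + (-2.3333)·(-2.3333)) / 5 = 45.3333/5 = 9.0667
  S[X_2,X_3] = ((-3.3333)·(-1.3333) + (-1.3333)·(1.6667) + (3.6667)·(1.6667) + (-0.3333)·(-1.3333) + (3.6667)·(-0.3333) + (-2.3333)·(-0.3333)) / 5 = 8.3333/5 = 1.6667
  S[X_3,X_3] = ((-1.3333)·(-1.3333) + (1.6667)·(1.6667) + (1.6667)·(1.6667) + (-1.3333)·(-1.3333) + (-0.3333)·(-0.3333) + (-0.3333)·(-0.3333)) / 5 = 9.3333/5 = 1.8667

S is symmetric (S[j,i] = S[i,j]). Assembling:

S = [[4.7, 0.6, -1],
 [0.6, 9.0667, 1.6667],
 [-1, 1.6667, 1.8667]]


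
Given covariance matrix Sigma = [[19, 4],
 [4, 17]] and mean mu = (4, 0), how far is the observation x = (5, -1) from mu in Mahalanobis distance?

Step 1 — centre the observation: (x - mu) = (1, -1).

Step 2 — invert Sigma. det(Sigma) = 19·17 - (4)² = 307.
  Sigma^{-1} = (1/det) · [[d, -b], [-b, a]] = [[0.0554, -0.013],
 [-0.013, 0.0619]].

Step 3 — form the quadratic (x - mu)^T · Sigma^{-1} · (x - mu):
  Sigma^{-1} · (x - mu) = (0.0684, -0.0749).
  (x - mu)^T · [Sigma^{-1} · (x - mu)] = (1)·(0.0684) + (-1)·(-0.0749) = 0.1433.

Step 4 — take square root: d = √(0.1433) ≈ 0.3786.

d(x, mu) = √(0.1433) ≈ 0.3786


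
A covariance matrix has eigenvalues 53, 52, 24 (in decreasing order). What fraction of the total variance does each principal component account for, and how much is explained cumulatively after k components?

Step 1 — total variance = trace(Sigma) = Σ λ_i = 53 + 52 + 24 = 129.

Step 2 — fraction explained by component i = λ_i / Σ λ:
  PC1: 53/129 = 0.4109
  PC2: 52/129 = 0.4031
  PC3: 24/129 = 0.186

Step 3 — cumulative fraction after k components = (λ_1 + ... + λ_k) / Σ λ:
  k = 1: 53/129 = 0.4109
  k = 2: (53 + 52)/129 = 105/129 = 0.814
  k = 3: (53 + 52 + 24)/129 = 129/129 = 1

Summary (fraction, with percent):

explained: PC1 0.4109 (41.09%), PC2 0.4031 (40.31%), PC3 0.186 (18.6%);  cumulative: 0.4109, 0.814, 1


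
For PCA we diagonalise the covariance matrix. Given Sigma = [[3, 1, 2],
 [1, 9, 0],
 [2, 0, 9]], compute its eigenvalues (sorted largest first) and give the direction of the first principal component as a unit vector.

Step 1 — characteristic polynomial p(λ) = det(λI - Sigma) = λ³ - tr·λ² + c_1·λ - det, where tr = trace, c_1 = sum of the principal 2×2 minors, det = det(Sigma):
  tr = 3 + 9 + 9 = 21,
  c_1 = (3·9 - (1)²) + (3·9 - (2)²) + (9·9 - (0)²) = 26 + 23 + 81 = 130,
  det = 3·(9·9 - (0)²) - (1)·((1)·9 - (0)·(2)) + (2)·((1)·(0) - 9·(2)) = 3·(81) - (1)·(9) + (2)·(-18) = 198.
  So p(λ) = λ³ - 21λ² + 130λ - 198.
Step 2 — look for an integer root (rational root theorem: any rational root is an integer divisor of 198). Testing λ = 9:
  p(9) = 729 - 1701 + 1170 - 198 = 0  ✓
  Dividing out (λ - 9): p(λ) = (λ - 9)(λ² - 12λ + 22).
Step 3 — remaining eigenvalues from the quadratic λ² - 12λ + 22 = 0:
  Δ = 12² - 4·22 = 144 - 88 = 56,  λ = (12 ± √56)/2 = (12 ± 7.4833)/2 ≈ 9.7417 or 2.2583.
  Sorted: λ_1 = 9.7417,  λ_2 = 9,  λ_3 = 2.2583  (check: sum = 21 = tr ✓).

Step 4 — unit eigenvector for λ_1 ≈ 9.7417: v spans the null space of (Sigma - λ_1 I), whose rows are
  r_1 = (-6.7417, 1, 2),  r_2 = (1, -0.7417, 0),  r_3 = (2, 0, -0.7417).
  v is orthogonal to every row, so take v ∝ r_1 × r_2 = ((1)·(0) - (2)·(-0.7417), (2)·(1) - (-6.7417)·(0), (-6.7417)·(-0.7417) - (1)·(1)) ≈ (1.4833, 2, 4).
  Let u = (1.4833, 2, 4).
  ||u|| = √((1.4833)² + (2)² + (4)²) = √(22.2002) ≈ 4.7117,  v_1 = u/||u|| ≈ (0.3148, 0.4245, 0.8489) (||v_1|| = 1).

λ_1 = 9.7417,  λ_2 = 9,  λ_3 = 2.2583;  v_1 ≈ (0.3148, 0.4245, 0.8489)


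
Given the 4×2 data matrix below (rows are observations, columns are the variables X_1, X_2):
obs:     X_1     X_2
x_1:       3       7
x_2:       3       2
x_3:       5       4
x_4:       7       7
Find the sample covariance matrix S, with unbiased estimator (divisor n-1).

Step 1 — column means:
  mean(X_1) = (3 + 3 + 5 + 7) / 4 = 18/4 = 4.5
  mean(X_2) = (7 + 2 + 4 + 7) / 4 = 20/4 = 5

Step 2 — sample covariance S[i,j] = (1/(n-1)) · Σ_k (x_{k,i} - mean_i) · (x_{k,j} - mean_j), with n-1 = 3.
  S[X_1,X_1] = ((-1.5)·(-1.5) + (-1.5)·(-1.5) + (0.5)·(0.5) + (2.5)·(2.5)) / 3 = 11/3 = 3.6667
  S[X_1,X_2] = ((-1.5)·(2) + (-1.5)·(-3) + (0.5)·(-1) + (2.5)·(2)) / 3 = 6/3 = 2
  S[X_2,X_2] = ((2)·(2) + (-3)·(-3) + (-1)·(-1) + (2)·(2)) / 3 = 18/3 = 6

S is symmetric (S[j,i] = S[i,j]). Assembling:

S = [[3.6667, 2],
 [2, 6]]


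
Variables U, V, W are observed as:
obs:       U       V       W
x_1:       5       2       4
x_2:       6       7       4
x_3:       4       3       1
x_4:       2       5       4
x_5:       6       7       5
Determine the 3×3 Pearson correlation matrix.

Step 1 — column means:
  mean(U) = (5 + 6 + 4 + 2 + 6) / 5 = 23/5 = 4.6
  mean(V) = (2 + 7 + 3 + 5 + 7) / 5 = 24/5 = 4.8
  mean(W) = (4 + 4 + 1 + 4 + 5) / 5 = 18/5 = 3.6

Step 2 — sample variances and covariances s[i,j] = (1/(n-1)) · Σ_k (x_{k,i} - mean_i) · (x_{k,j} - mean_j), with n-1 = 4:
  s[U,U] = ((0.4)·(0.4) + (1.4)·(1.4) + (-0.6)·(-0.6) + (-2.6)·(-2.6) + (1.4)·(1.4)) / 4 = 11.2/4 = 2.8
  s[U,V] = ((0.4)·(-2.8) + (1.4)·(2.2) + (-0.6)·(-1.8) + (-2.6)·(0.2) + (1.4)·(2.2)) / 4 = 5.6/4 = 1.4
  s[U,W] = ((0.4)·(0.4) + (1.4)·(0.4) + (-0.6)·(-2.6) + (-2.6)·(0.4) + (1.4)·(1.4)) / 4 = 3.2/4 = 0.8
  s[V,V] = ((-2.8)·(-2.8) + (2.2)·(2.2) + (-1.8)·(-1.8) + (0.2)·(0.2) + (2.2)·(2.2)) / 4 = 20.8/4 = 5.2
  s[V,W] = ((-2.8)·(0.4) + (2.2)·(0.4) + (-1.8)·(-2.6) + (0.2)·(0.4) + (2.2)·(1.4)) / 4 = 7.6/4 = 1.9
  s[W,W] = ((0.4)·(0.4) + (0.4)·(0.4) + (-2.6)·(-2.6) + (0.4)·(0.4) + (1.4)·(1.4)) / 4 = 9.2/4 = 2.3
  Sample standard deviations s_i = √(s[i,i]):
  s(U) = √(2.8) = 1.6733
  s(V) = √(5.2) = 2.2804
  s(W) = √(2.3) = 1.5166

Step 3 — r_{ij} = s_{ij} / (s_i · s_j):
  r[U,U] = 1 (diagonal).
  r[U,V] = 1.4 / (1.6733 · 2.2804) = 1.4 / 3.8158 = 0.3669
  r[U,W] = 0.8 / (1.6733 · 1.5166) = 0.8 / 2.5377 = 0.3152
  r[V,V] = 1 (diagonal).
  r[V,W] = 1.9 / (2.2804 · 1.5166) = 1.9 / 3.4583 = 0.5494
  r[W,W] = 1 (diagonal).

R is symmetric with unit diagonal. Assembling:

R = [[1, 0.3669, 0.3152],
 [0.3669, 1, 0.5494],
 [0.3152, 0.5494, 1]]


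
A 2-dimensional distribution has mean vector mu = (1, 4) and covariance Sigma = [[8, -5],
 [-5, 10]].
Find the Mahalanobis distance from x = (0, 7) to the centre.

Step 1 — centre the observation: (x - mu) = (-1, 3).

Step 2 — invert Sigma. det(Sigma) = 8·10 - (-5)² = 55.
  Sigma^{-1} = (1/det) · [[d, -b], [-b, a]] = [[0.1818, 0.0909],
 [0.0909, 0.1455]].

Step 3 — form the quadratic (x - mu)^T · Sigma^{-1} · (x - mu):
  Sigma^{-1} · (x - mu) = (0.0909, 0.3455).
  (x - mu)^T · [Sigma^{-1} · (x - mu)] = (-1)·(0.0909) + (3)·(0.3455) = 0.9455.

Step 4 — take square root: d = √(0.9455) ≈ 0.9723.

d(x, mu) = √(0.9455) ≈ 0.9723


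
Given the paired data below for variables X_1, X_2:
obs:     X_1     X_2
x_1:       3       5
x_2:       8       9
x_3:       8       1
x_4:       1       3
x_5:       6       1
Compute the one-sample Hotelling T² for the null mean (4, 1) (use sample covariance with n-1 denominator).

Step 1 — sample mean vector:
  mean(X_1) = (3 + 8 + 8 + 1 + 6) / 5 = 26/5 = 5.2
  mean(X_2) = (5 + 9 + 1 + 3 + 1) / 5 = 19/5 = 3.8
  x̄ = (5.2, 3.8),  deviation x̄ - mu_0 = (5.2, 3.8) - (4, 1) = (1.2, 2.8).

Step 2 — sample covariance matrix, S[i,j] = (1/(n-1)) · Σ_k (x_{k,i} - mean_i) · (x_{k,j} - mean_j), divisor n-1 = 4:
  S[X_1,X_1] = ((-2.2)·(-2.2) + (2.8)·(2.8) + (2.8)·(2.8) + (-4.2)·(-4.2) + (0.8)·(0.8)) / 4 = 38.8/4 = 9.7
  S[X_1,X_2] = ((-2.2)·(1.2) + (2.8)·(5.2) + (2.8)·(-2.8) + (-4.2)·(-0.8) + (0.8)·(-2.8)) / 4 = 5.2/4 = 1.3
  S[X_2,X_2] = ((1.2)·(1.2) + (5.2)·(5.2) + (-2.8)·(-2.8) + (-0.8)·(-0.8) + (-2.8)·(-2.8)) / 4 = 44.8/4 = 11.2
  S = [[9.7, 1.3],
 [1.3, 11.2]].

Step 3 — invert S. det(S) = 9.7·11.2 - (1.3)² = 106.95.
  S^{-1} = (1/det) · [[d, -b], [-b, a]] = [[0.1047, -0.0122],
 [-0.0122, 0.0907]].

Step 4 — quadratic form (x̄ - mu_0)^T · S^{-1} · (x̄ - mu_0):
  S^{-1} · (x̄ - mu_0) = (0.0916, 0.2394),
  (x̄ - mu_0)^T · [...] = (1.2)·(0.0916) + (2.8)·(0.2394) = 0.7802.

Step 5 — scale by n: T² = 5 · 0.7802 = 3.9009.

T² ≈ 3.9009


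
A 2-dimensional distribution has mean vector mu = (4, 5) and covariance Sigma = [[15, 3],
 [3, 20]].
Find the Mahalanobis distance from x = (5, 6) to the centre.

Step 1 — centre the observation: (x - mu) = (1, 1).

Step 2 — invert Sigma. det(Sigma) = 15·20 - (3)² = 291.
  Sigma^{-1} = (1/det) · [[d, -b], [-b, a]] = [[0.0687, -0.0103],
 [-0.0103, 0.0515]].

Step 3 — form the quadratic (x - mu)^T · Sigma^{-1} · (x - mu):
  Sigma^{-1} · (x - mu) = (0.0584, 0.0412).
  (x - mu)^T · [Sigma^{-1} · (x - mu)] = (1)·(0.0584) + (1)·(0.0412) = 0.0997.

Step 4 — take square root: d = √(0.0997) ≈ 0.3157.

d(x, mu) = √(0.0997) ≈ 0.3157


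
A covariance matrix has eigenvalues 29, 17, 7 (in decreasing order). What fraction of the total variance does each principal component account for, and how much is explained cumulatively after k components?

Step 1 — total variance = trace(Sigma) = Σ λ_i = 29 + 17 + 7 = 53.

Step 2 — fraction explained by component i = λ_i / Σ λ:
  PC1: 29/53 = 0.5472
  PC2: 17/53 = 0.3208
  PC3: 7/53 = 0.1321

Step 3 — cumulative fraction after k components = (λ_1 + ... + λ_k) / Σ λ:
  k = 1: 29/53 = 0.5472
  k = 2: (29 + 17)/53 = 46/53 = 0.8679
  k = 3: (29 + 17 + 7)/53 = 53/53 = 1

Summary (fraction, with percent):

explained: PC1 0.5472 (54.72%), PC2 0.3208 (32.08%), PC3 0.1321 (13.21%);  cumulative: 0.5472, 0.8679, 1


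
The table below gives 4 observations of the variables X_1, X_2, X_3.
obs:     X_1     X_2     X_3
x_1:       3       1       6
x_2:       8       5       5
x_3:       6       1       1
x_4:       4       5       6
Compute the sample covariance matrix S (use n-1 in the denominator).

Step 1 — column means:
  mean(X_1) = (3 + 8 + 6 + 4) / 4 = 21/4 = 5.25
  mean(X_2) = (1 + 5 + 1 + 5) / 4 = 12/4 = 3
  mean(X_3) = (6 + 5 + 1 + 6) / 4 = 18/4 = 4.5

Step 2 — sample covariance S[i,j] = (1/(n-1)) · Σ_k (x_{k,i} - mean_i) · (x_{k,j} - mean_j), with n-1 = 3.
  S[X_1,X_1] = ((-2.25)·(-2.25) + (2.75)·(2.75) + (0.75)·(0.75) + (-1.25)·(-1.25)) / 3 = 14.75/3 = 4.9167
  S[X_1,X_2] = ((-2.25)·(-2) + (2.75)·(2) + (0.75)·(-2) + (-1.25)·(2)) / 3 = 6/3 = 2
  S[X_1,X_3] = ((-2.25)·(1.5) + (2.75)·(0.5) + (0.75)·(-3.5) + (-1.25)·(1.5)) / 3 = -6.5/3 = -2.1667
  S[X_2,X_2] = ((-2)·(-2) + (2)·(2) + (-2)·(-2) + (2)·(2)) / 3 = 16/3 = 5.3333
  S[X_2,X_3] = ((-2)·(1.5) + (2)·(0.5) + (-2)·(-3.5) + (2)·(1.5)) / 3 = 8/3 = 2.6667
  S[X_3,X_3] = ((1.5)·(1.5) + (0.5)·(0.5) + (-3.5)·(-3.5) + (1.5)·(1.5)) / 3 = 17/3 = 5.6667

S is symmetric (S[j,i] = S[i,j]). Assembling:

S = [[4.9167, 2, -2.1667],
 [2, 5.3333, 2.6667],
 [-2.1667, 2.6667, 5.6667]]


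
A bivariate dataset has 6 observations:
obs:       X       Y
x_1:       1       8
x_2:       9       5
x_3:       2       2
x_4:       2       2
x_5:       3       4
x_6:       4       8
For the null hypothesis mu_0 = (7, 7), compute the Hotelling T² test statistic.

Step 1 — sample mean vector:
  mean(X) = (1 + 9 + 2 + 2 + 3 + 4) / 6 = 21/6 = 3.5
  mean(Y) = (8 + 5 + 2 + 2 + 4 + 8) / 6 = 29/6 = 4.8333
  x̄ = (3.5, 4.8333),  deviation x̄ - mu_0 = (3.5, 4.8333) - (7, 7) = (-3.5, -2.1667).

Step 2 — sample covariance matrix, S[i,j] = (1/(n-1)) · Σ_k (x_{k,i} - mean_i) · (x_{k,j} - mean_j), divisor n-1 = 5:
  S[X,X] = ((-2.5)·(-2.5) + (5.5)·(5.5) + (-1.5)·(-1.5) + (-1.5)·(-1.5) + (-0.5)·(-0.5) + (0.5)·(0.5)) / 5 = 41.5/5 = 8.3
  S[X,Y] = ((-2.5)·(3.1667) + (5.5)·(0.1667) + (-1.5)·(-2.8333) + (-1.5)·(-2.8333) + (-0.5)·(-0.8333) + (0.5)·(3.1667)) / 5 = 3.5/5 = 0.7
  S[Y,Y] = ((3.1667)·(3.1667) + (0.1667)·(0.1667) + (-2.8333)·(-2.8333) + (-2.8333)·(-2.8333) + (-0.8333)·(-0.8333) + (3.1667)·(3.1667)) / 5 = 36.8333/5 = 7.3667
  S = [[8.3, 0.7],
 [0.7, 7.3667]].

Step 3 — invert S. det(S) = 8.3·7.3667 - (0.7)² = 60.6533.
  S^{-1} = (1/det) · [[d, -b], [-b, a]] = [[0.1215, -0.0115],
 [-0.0115, 0.1368]].

Step 4 — quadratic form (x̄ - mu_0)^T · S^{-1} · (x̄ - mu_0):
  S^{-1} · (x̄ - mu_0) = (-0.4001, -0.2561),
  (x̄ - mu_0)^T · [...] = (-3.5)·(-0.4001) + (-2.1667)·(-0.2561) = 1.9552.

Step 5 — scale by n: T² = 6 · 1.9552 = 11.7311.

T² ≈ 11.7311


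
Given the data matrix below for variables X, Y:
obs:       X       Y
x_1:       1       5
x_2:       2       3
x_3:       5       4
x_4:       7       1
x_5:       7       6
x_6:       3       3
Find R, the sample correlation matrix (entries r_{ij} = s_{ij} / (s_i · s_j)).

Step 1 — column means:
  mean(X) = (1 + 2 + 5 + 7 + 7 + 3) / 6 = 25/6 = 4.1667
  mean(Y) = (5 + 3 + 4 + 1 + 6 + 3) / 6 = 22/6 = 3.6667

Step 2 — sample variances and covariances s[i,j] = (1/(n-1)) · Σ_k (x_{k,i} - mean_i) · (x_{k,j} - mean_j), with n-1 = 5:
  s[X,X] = ((-3.1667)·(-3.1667) + (-2.1667)·(-2.1667) + (0.8333)·(0.8333) + (2.8333)·(2.8333) + (2.8333)·(2.8333) + (-1.1667)·(-1.1667)) / 5 = 32.8333/5 = 6.5667
  s[X,Y] = ((-3.1667)·(1.3333) + (-2.1667)·(-0.6667) + (0.8333)·(0.3333) + (2.8333)·(-2.6667) + (2.8333)·(2.3333) + (-1.1667)·(-0.6667)) / 5 = -2.6667/5 = -0.5333
  s[Y,Y] = ((1.3333)·(1.3333) + (-0.6667)·(-0.6667) + (0.3333)·(0.3333) + (-2.6667)·(-2.6667) + (2.3333)·(2.3333) + (-0.6667)·(-0.6667)) / 5 = 15.3333/5 = 3.0667
  Sample standard deviations s_i = √(s[i,i]):
  s(X) = √(6.5667) = 2.5626
  s(Y) = √(3.0667) = 1.7512

Step 3 — r_{ij} = s_{ij} / (s_i · s_j):
  r[X,X] = 1 (diagonal).
  r[X,Y] = -0.5333 / (2.5626 · 1.7512) = -0.5333 / 4.4875 = -0.1188
  r[Y,Y] = 1 (diagonal).

R is symmetric with unit diagonal. Assembling:

R = [[1, -0.1188],
 [-0.1188, 1]]


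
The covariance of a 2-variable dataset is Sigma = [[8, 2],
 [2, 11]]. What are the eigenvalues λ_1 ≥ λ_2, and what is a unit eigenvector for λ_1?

Step 1 — characteristic polynomial of 2×2 Sigma:
  det(Sigma - λI) = λ² - trace · λ + det = 0.
  trace = 8 + 11 = 19, det = 8·11 - (2)² = 84.
Step 2 — discriminant:
  Δ = trace² - 4·det = 361 - 336 = 25.
Step 3 — eigenvalues:
  λ = (trace ± √Δ)/2 = (19 ± 5)/2,
  λ_1 = 12,  λ_2 = 7.

Step 4 — unit eigenvector for λ_1: solve (Sigma - λ_1 I)v = 0. First row:
  (8 - 12)·v_x + (2)·v_y = 0, i.e. (-4)·v_x + (2)·v_y = 0,
  so v ∝ (b, λ_1 - a) = (2, 4) = u.
  ||u|| = √((2)² + (4)²) = √(20) ≈ 4.4721,
  v_1 = u/||u|| ≈ (0.4472, 0.8944) (||v_1|| = 1).

λ_1 = 12,  λ_2 = 7;  v_1 ≈ (0.4472, 0.8944)


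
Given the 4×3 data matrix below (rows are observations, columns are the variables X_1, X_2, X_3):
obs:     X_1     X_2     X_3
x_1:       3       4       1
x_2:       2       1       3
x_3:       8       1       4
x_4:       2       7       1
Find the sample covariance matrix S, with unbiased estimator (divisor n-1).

Step 1 — column means:
  mean(X_1) = (3 + 2 + 8 + 2) / 4 = 15/4 = 3.75
  mean(X_2) = (4 + 1 + 1 + 7) / 4 = 13/4 = 3.25
  mean(X_3) = (1 + 3 + 4 + 1) / 4 = 9/4 = 2.25

Step 2 — sample covariance S[i,j] = (1/(n-1)) · Σ_k (x_{k,i} - mean_i) · (x_{k,j} - mean_j), with n-1 = 3.
  S[X_1,X_1] = ((-0.75)·(-0.75) + (-1.75)·(-1.75) + (4.25)·(4.25) + (-1.75)·(-1.75)) / 3 = 24.75/3 = 8.25
  S[X_1,X_2] = ((-0.75)·(0.75) + (-1.75)·(-2.25) + (4.25)·(-2.25) + (-1.75)·(3.75)) / 3 = -12.75/3 = -4.25
  S[X_1,X_3] = ((-0.75)·(-1.25) + (-1.75)·(0.75) + (4.25)·(1.75) + (-1.75)·(-1.25)) / 3 = 9.25/3 = 3.0833
  S[X_2,X_2] = ((0.75)·(0.75) + (-2.25)·(-2.25) + (-2.25)·(-2.25) + (3.75)·(3.75)) / 3 = 24.75/3 = 8.25
  S[X_2,X_3] = ((0.75)·(-1.25) + (-2.25)·(0.75) + (-2.25)·(1.75) + (3.75)·(-1.25)) / 3 = -11.25/3 = -3.75
  S[X_3,X_3] = ((-1.25)·(-1.25) + (0.75)·(0.75) + (1.75)·(1.75) + (-1.25)·(-1.25)) / 3 = 6.75/3 = 2.25

S is symmetric (S[j,i] = S[i,j]). Assembling:

S = [[8.25, -4.25, 3.0833],
 [-4.25, 8.25, -3.75],
 [3.0833, -3.75, 2.25]]


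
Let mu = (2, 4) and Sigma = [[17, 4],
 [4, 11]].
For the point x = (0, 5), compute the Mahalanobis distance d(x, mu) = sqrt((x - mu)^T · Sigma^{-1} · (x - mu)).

Step 1 — centre the observation: (x - mu) = (-2, 1).

Step 2 — invert Sigma. det(Sigma) = 17·11 - (4)² = 171.
  Sigma^{-1} = (1/det) · [[d, -b], [-b, a]] = [[0.0643, -0.0234],
 [-0.0234, 0.0994]].

Step 3 — form the quadratic (x - mu)^T · Sigma^{-1} · (x - mu):
  Sigma^{-1} · (x - mu) = (-0.152, 0.1462).
  (x - mu)^T · [Sigma^{-1} · (x - mu)] = (-2)·(-0.152) + (1)·(0.1462) = 0.4503.

Step 4 — take square root: d = √(0.4503) ≈ 0.671.

d(x, mu) = √(0.4503) ≈ 0.671


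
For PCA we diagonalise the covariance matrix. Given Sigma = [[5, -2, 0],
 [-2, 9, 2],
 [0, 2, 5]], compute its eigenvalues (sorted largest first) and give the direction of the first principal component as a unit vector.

Step 1 — characteristic polynomial p(λ) = det(λI - Sigma) = λ³ - tr·λ² + c_1·λ - det, where tr = trace, c_1 = sum of the principal 2×2 minors, det = det(Sigma):
  tr = 5 + 9 + 5 = 19,
  c_1 = (5·9 - (-2)²) + (5·5 - (0)²) + (9·5 - (2)²) = 41 + 25 + 41 = 107,
  det = 5·(9·5 - (2)²) - (-2)·((-2)·5 - (2)·(0)) + (0)·((-2)·(2) - 9·(0)) = 5·(41) - (-2)·(-10) + (0)·(-4) = 185.
  So p(λ) = λ³ - 19λ² + 107λ - 185.
Step 2 — look for an integer root (rational root theorem: any rational root is an integer divisor of 185). Testing λ = 5:
  p(5) = 125 - 475 + 535 - 185 = 0  ✓
  Dividing out (λ - 5): p(λ) = (λ - 5)(λ² - 14λ + 37).
Step 3 — remaining eigenvalues from the quadratic λ² - 14λ + 37 = 0:
  Δ = 14² - 4·37 = 196 - 148 = 48,  λ = (14 ± √48)/2 = (14 ± 6.9282)/2 ≈ 10.4641 or 3.5359.
  Sorted: λ_1 = 10.4641,  λ_2 = 5,  λ_3 = 3.5359  (check: sum = 19 = tr ✓).

Step 4 — unit eigenvector for λ_1 ≈ 10.4641: v spans the null space of (Sigma - λ_1 I), whose rows are
  r_1 = (-5.4641, -2, 0),  r_2 = (-2, -1.4641, 2),  r_3 = (0, 2, -5.4641).
  v is orthogonal to every row, so take v ∝ r_1 × r_2 = ((-2)·(2) - (0)·(-1.4641), (0)·(-2) - (-5.4641)·(2), (-5.4641)·(-1.4641) - (-2)·(-2)) ≈ (-4, 10.9282, 4).
  Rescale (multiply by -1 so the first nonzero entry is positive): u = (4, -10.9282, -4).
  ||u|| = √((4)² + (-10.9282)² + (-4)²) = √(151.4256) ≈ 12.3055,  v_1 = u/||u|| ≈ (0.3251, -0.8881, -0.3251) (||v_1|| = 1).

λ_1 = 10.4641,  λ_2 = 5,  λ_3 = 3.5359;  v_1 ≈ (0.3251, -0.8881, -0.3251)


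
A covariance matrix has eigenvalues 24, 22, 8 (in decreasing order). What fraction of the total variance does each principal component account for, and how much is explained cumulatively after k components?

Step 1 — total variance = trace(Sigma) = Σ λ_i = 24 + 22 + 8 = 54.

Step 2 — fraction explained by component i = λ_i / Σ λ:
  PC1: 24/54 = 0.4444
  PC2: 22/54 = 0.4074
  PC3: 8/54 = 0.1481

Step 3 — cumulative fraction after k components = (λ_1 + ... + λ_k) / Σ λ:
  k = 1: 24/54 = 0.4444
  k = 2: (24 + 22)/54 = 46/54 = 0.8519
  k = 3: (24 + 22 + 8)/54 = 54/54 = 1

Summary (fraction, with percent):

explained: PC1 0.4444 (44.44%), PC2 0.4074 (40.74%), PC3 0.1481 (14.81%);  cumulative: 0.4444, 0.8519, 1


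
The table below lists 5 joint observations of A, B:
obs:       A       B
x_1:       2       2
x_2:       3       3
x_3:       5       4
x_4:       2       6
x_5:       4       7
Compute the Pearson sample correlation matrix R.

Step 1 — column means:
  mean(A) = (2 + 3 + 5 + 2 + 4) / 5 = 16/5 = 3.2
  mean(B) = (2 + 3 + 4 + 6 + 7) / 5 = 22/5 = 4.4

Step 2 — sample variances and covariances s[i,j] = (1/(n-1)) · Σ_k (x_{k,i} - mean_i) · (x_{k,j} - mean_j), with n-1 = 4:
  s[A,A] = ((-1.2)·(-1.2) + (-0.2)·(-0.2) + (1.8)·(1.8) + (-1.2)·(-1.2) + (0.8)·(0.8)) / 4 = 6.8/4 = 1.7
  s[A,B] = ((-1.2)·(-2.4) + (-0.2)·(-1.4) + (1.8)·(-0.4) + (-1.2)·(1.6) + (0.8)·(2.6)) / 4 = 2.6/4 = 0.65
  s[B,B] = ((-2.4)·(-2.4) + (-1.4)·(-1.4) + (-0.4)·(-0.4) + (1.6)·(1.6) + (2.6)·(2.6)) / 4 = 17.2/4 = 4.3
  Sample standard deviations s_i = √(s[i,i]):
  s(A) = √(1.7) = 1.3038
  s(B) = √(4.3) = 2.0736

Step 3 — r_{ij} = s_{ij} / (s_i · s_j):
  r[A,A] = 1 (diagonal).
  r[A,B] = 0.65 / (1.3038 · 2.0736) = 0.65 / 2.7037 = 0.2404
  r[B,B] = 1 (diagonal).

R is symmetric with unit diagonal. Assembling:

R = [[1, 0.2404],
 [0.2404, 1]]


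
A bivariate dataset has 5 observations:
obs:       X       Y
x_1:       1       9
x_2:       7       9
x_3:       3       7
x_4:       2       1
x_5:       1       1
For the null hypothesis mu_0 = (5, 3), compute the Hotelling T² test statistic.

Step 1 — sample mean vector:
  mean(X) = (1 + 7 + 3 + 2 + 1) / 5 = 14/5 = 2.8
  mean(Y) = (9 + 9 + 7 + 1 + 1) / 5 = 27/5 = 5.4
  x̄ = (2.8, 5.4),  deviation x̄ - mu_0 = (2.8, 5.4) - (5, 3) = (-2.2, 2.4).

Step 2 — sample covariance matrix, S[i,j] = (1/(n-1)) · Σ_k (x_{k,i} - mean_i) · (x_{k,j} - mean_j), divisor n-1 = 4:
  S[X,X] = ((-1.8)·(-1.8) + (4.2)·(4.2) + (0.2)·(0.2) + (-0.8)·(-0.8) + (-1.8)·(-1.8)) / 4 = 24.8/4 = 6.2
  S[X,Y] = ((-1.8)·(3.6) + (4.2)·(3.6) + (0.2)·(1.6) + (-0.8)·(-4.4) + (-1.8)·(-4.4)) / 4 = 20.4/4 = 5.1
  S[Y,Y] = ((3.6)·(3.6) + (3.6)·(3.6) + (1.6)·(1.6) + (-4.4)·(-4.4) + (-4.4)·(-4.4)) / 4 = 67.2/4 = 16.8
  S = [[6.2, 5.1],
 [5.1, 16.8]].

Step 3 — invert S. det(S) = 6.2·16.8 - (5.1)² = 78.15.
  S^{-1} = (1/det) · [[d, -b], [-b, a]] = [[0.215, -0.0653],
 [-0.0653, 0.0793]].

Step 4 — quadratic form (x̄ - mu_0)^T · S^{-1} · (x̄ - mu_0):
  S^{-1} · (x̄ - mu_0) = (-0.6296, 0.334),
  (x̄ - mu_0)^T · [...] = (-2.2)·(-0.6296) + (2.4)·(0.334) = 2.1866.

Step 5 — scale by n: T² = 5 · 2.1866 = 10.9328.

T² ≈ 10.9328


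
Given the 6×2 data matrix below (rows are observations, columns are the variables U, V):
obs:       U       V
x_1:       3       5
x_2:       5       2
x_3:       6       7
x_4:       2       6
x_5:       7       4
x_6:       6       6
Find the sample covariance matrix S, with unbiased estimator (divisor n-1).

Step 1 — column means:
  mean(U) = (3 + 5 + 6 + 2 + 7 + 6) / 6 = 29/6 = 4.8333
  mean(V) = (5 + 2 + 7 + 6 + 4 + 6) / 6 = 30/6 = 5

Step 2 — sample covariance S[i,j] = (1/(n-1)) · Σ_k (x_{k,i} - mean_i) · (x_{k,j} - mean_j), with n-1 = 5.
  S[U,U] = ((-1.8333)·(-1.8333) + (0.1667)·(0.1667) + (1.1667)·(1.1667) + (-2.8333)·(-2.8333) + (2.1667)·(2.1667) + (1.1667)·(1.1667)) / 5 = 18.8333/5 = 3.7667
  S[U,V] = ((-1.8333)·(0) + (0.1667)·(-3) + (1.1667)·(2) + (-2.8333)·(1) + (2.1667)·(-1) + (1.1667)·(1)) / 5 = -2/5 = -0.4
  S[V,V] = ((0)·(0) + (-3)·(-3) + (2)·(2) + (1)·(1) + (-1)·(-1) + (1)·(1)) / 5 = 16/5 = 3.2

S is symmetric (S[j,i] = S[i,j]). Assembling:

S = [[3.7667, -0.4],
 [-0.4, 3.2]]


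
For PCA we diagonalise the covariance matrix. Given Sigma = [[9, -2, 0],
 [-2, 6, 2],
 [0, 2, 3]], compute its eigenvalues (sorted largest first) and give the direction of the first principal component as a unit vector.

Step 1 — characteristic polynomial p(λ) = det(λI - Sigma) = λ³ - tr·λ² + c_1·λ - det, where tr = trace, c_1 = sum of the principal 2×2 minors, det = det(Sigma):
  tr = 9 + 6 + 3 = 18,
  c_1 = (9·6 - (-2)²) + (9·3 - (0)²) + (6·3 - (2)²) = 50 + 27 + 14 = 91,
  det = 9·(6·3 - (2)²) - (-2)·((-2)·3 - (2)·(0)) + (0)·((-2)·(2) - 6·(0)) = 9·(14) - (-2)·(-6) + (0)·(-4) = 114.
  So p(λ) = λ³ - 18λ² + 91λ - 114.
Step 2 — look for an integer root (rational root theorem: any rational root is an integer divisor of 114). Testing λ = 6:
  p(6) = 216 - 648 + 546 - 114 = 0  ✓
  Dividing out (λ - 6): p(λ) = (λ - 6)(λ² - 12λ + 19).
Step 3 — remaining eigenvalues from the quadratic λ² - 12λ + 19 = 0:
  Δ = 12² - 4·19 = 144 - 76 = 68,  λ = (12 ± √68)/2 = (12 ± 8.2462)/2 ≈ 10.1231 or 1.8769.
  Sorted: λ_1 = 10.1231,  λ_2 = 6,  λ_3 = 1.8769  (check: sum = 18 = tr ✓).

Step 4 — unit eigenvector for λ_1 ≈ 10.1231: v spans the null space of (Sigma - λ_1 I), whose rows are
  r_1 = (-1.1231, -2, 0),  r_2 = (-2, -4.1231, 2),  r_3 = (0, 2, -7.1231).
  v is orthogonal to every row, so take v ∝ r_1 × r_2 = ((-2)·(2) - (0)·(-4.1231), (0)·(-2) - (-1.1231)·(2), (-1.1231)·(-4.1231) - (-2)·(-2)) ≈ (-4, 2.2462, 0.6307).
  Rescale (multiply by -1 so the first nonzero entry is positive): u = (4, -2.2462, -0.6307).
  ||u|| = √((4)² + (-2.2462)² + (-0.6307)²) = √(21.4432) ≈ 4.6307,  v_1 = u/||u|| ≈ (0.8638, -0.4851, -0.1362) (||v_1|| = 1).

λ_1 = 10.1231,  λ_2 = 6,  λ_3 = 1.8769;  v_1 ≈ (0.8638, -0.4851, -0.1362)


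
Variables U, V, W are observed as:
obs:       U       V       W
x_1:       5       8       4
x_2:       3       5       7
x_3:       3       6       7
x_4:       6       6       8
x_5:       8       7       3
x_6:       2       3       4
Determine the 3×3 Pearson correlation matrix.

Step 1 — column means:
  mean(U) = (5 + 3 + 3 + 6 + 8 + 2) / 6 = 27/6 = 4.5
  mean(V) = (8 + 5 + 6 + 6 + 7 + 3) / 6 = 35/6 = 5.8333
  mean(W) = (4 + 7 + 7 + 8 + 3 + 4) / 6 = 33/6 = 5.5

Step 2 — sample variances and covariances s[i,j] = (1/(n-1)) · Σ_k (x_{k,i} - mean_i) · (x_{k,j} - mean_j), with n-1 = 5:
  s[U,U] = ((0.5)·(0.5) + (-1.5)·(-1.5) + (-1.5)·(-1.5) + (1.5)·(1.5) + (3.5)·(3.5) + (-2.5)·(-2.5)) / 5 = 25.5/5 = 5.1
  s[U,V] = ((0.5)·(2.1667) + (-1.5)·(-0.8333) + (-1.5)·(0.1667) + (1.5)·(0.1667) + (3.5)·(1.1667) + (-2.5)·(-2.8333)) / 5 = 13.5/5 = 2.7
  s[U,W] = ((0.5)·(-1.5) + (-1.5)·(1.5) + (-1.5)·(1.5) + (1.5)·(2.5) + (3.5)·(-2.5) + (-2.5)·(-1.5)) / 5 = -6.5/5 = -1.3
  s[V,V] = ((2.1667)·(2.1667) + (-0.8333)·(-0.8333) + (0.1667)·(0.1667) + (0.1667)·(0.1667) + (1.1667)·(1.1667) + (-2.8333)·(-2.8333)) / 5 = 14.8333/5 = 2.9667
  s[V,W] = ((2.1667)·(-1.5) + (-0.8333)·(1.5) + (0.1667)·(1.5) + (0.1667)·(2.5) + (1.1667)·(-2.5) + (-2.8333)·(-1.5)) / 5 = -2.5/5 = -0.5
  s[W,W] = ((-1.5)·(-1.5) + (1.5)·(1.5) + (1.5)·(1.5) + (2.5)·(2.5) + (-2.5)·(-2.5) + (-1.5)·(-1.5)) / 5 = 21.5/5 = 4.3
  Sample standard deviations s_i = √(s[i,i]):
  s(U) = √(5.1) = 2.2583
  s(V) = √(2.9667) = 1.7224
  s(W) = √(4.3) = 2.0736

Step 3 — r_{ij} = s_{ij} / (s_i · s_j):
  r[U,U] = 1 (diagonal).
  r[U,V] = 2.7 / (2.2583 · 1.7224) = 2.7 / 3.8897 = 0.6941
  r[U,W] = -1.3 / (2.2583 · 2.0736) = -1.3 / 4.6829 = -0.2776
  r[V,V] = 1 (diagonal).
  r[V,W] = -0.5 / (1.7224 · 2.0736) = -0.5 / 3.5716 = -0.14
  r[W,W] = 1 (diagonal).

R is symmetric with unit diagonal. Assembling:

R = [[1, 0.6941, -0.2776],
 [0.6941, 1, -0.14],
 [-0.2776, -0.14, 1]]


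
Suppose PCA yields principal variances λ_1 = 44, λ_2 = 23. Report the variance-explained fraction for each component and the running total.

Step 1 — total variance = trace(Sigma) = Σ λ_i = 44 + 23 = 67.

Step 2 — fraction explained by component i = λ_i / Σ λ:
  PC1: 44/67 = 0.6567
  PC2: 23/67 = 0.3433

Step 3 — cumulative fraction after k components = (λ_1 + ... + λ_k) / Σ λ:
  k = 1: 44/67 = 0.6567
  k = 2: (44 + 23)/67 = 67/67 = 1

Summary (fraction, with percent):

explained: PC1 0.6567 (65.67%), PC2 0.3433 (34.33%);  cumulative: 0.6567, 1


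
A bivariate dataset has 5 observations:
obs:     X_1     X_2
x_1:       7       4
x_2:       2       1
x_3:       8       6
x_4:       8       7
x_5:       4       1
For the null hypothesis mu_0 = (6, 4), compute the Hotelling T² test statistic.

Step 1 — sample mean vector:
  mean(X_1) = (7 + 2 + 8 + 8 + 4) / 5 = 29/5 = 5.8
  mean(X_2) = (4 + 1 + 6 + 7 + 1) / 5 = 19/5 = 3.8
  x̄ = (5.8, 3.8),  deviation x̄ - mu_0 = (5.8, 3.8) - (6, 4) = (-0.2, -0.2).

Step 2 — sample covariance matrix, S[i,j] = (1/(n-1)) · Σ_k (x_{k,i} - mean_i) · (x_{k,j} - mean_j), divisor n-1 = 4:
  S[X_1,X_1] = ((1.2)·(1.2) + (-3.8)·(-3.8) + (2.2)·(2.2) + (2.2)·(2.2) + (-1.8)·(-1.8)) / 4 = 28.8/4 = 7.2
  S[X_1,X_2] = ((1.2)·(0.2) + (-3.8)·(-2.8) + (2.2)·(2.2) + (2.2)·(3.2) + (-1.8)·(-2.8)) / 4 = 27.8/4 = 6.95
  S[X_2,X_2] = ((0.2)·(0.2) + (-2.8)·(-2.8) + (2.2)·(2.2) + (3.2)·(3.2) + (-2.8)·(-2.8)) / 4 = 30.8/4 = 7.7
  S = [[7.2, 6.95],
 [6.95, 7.7]].

Step 3 — invert S. det(S) = 7.2·7.7 - (6.95)² = 7.1375.
  S^{-1} = (1/det) · [[d, -b], [-b, a]] = [[1.0788, -0.9737],
 [-0.9737, 1.0088]].

Step 4 — quadratic form (x̄ - mu_0)^T · S^{-1} · (x̄ - mu_0):
  S^{-1} · (x̄ - mu_0) = (-0.021, -0.007),
  (x̄ - mu_0)^T · [...] = (-0.2)·(-0.021) + (-0.2)·(-0.007) = 0.0056.

Step 5 — scale by n: T² = 5 · 0.0056 = 0.028.

T² ≈ 0.028


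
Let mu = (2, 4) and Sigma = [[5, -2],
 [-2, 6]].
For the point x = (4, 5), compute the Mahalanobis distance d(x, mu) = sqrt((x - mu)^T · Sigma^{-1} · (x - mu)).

Step 1 — centre the observation: (x - mu) = (2, 1).

Step 2 — invert Sigma. det(Sigma) = 5·6 - (-2)² = 26.
  Sigma^{-1} = (1/det) · [[d, -b], [-b, a]] = [[0.2308, 0.0769],
 [0.0769, 0.1923]].

Step 3 — form the quadratic (x - mu)^T · Sigma^{-1} · (x - mu):
  Sigma^{-1} · (x - mu) = (0.5385, 0.3462).
  (x - mu)^T · [Sigma^{-1} · (x - mu)] = (2)·(0.5385) + (1)·(0.3462) = 1.4231.

Step 4 — take square root: d = √(1.4231) ≈ 1.1929.

d(x, mu) = √(1.4231) ≈ 1.1929


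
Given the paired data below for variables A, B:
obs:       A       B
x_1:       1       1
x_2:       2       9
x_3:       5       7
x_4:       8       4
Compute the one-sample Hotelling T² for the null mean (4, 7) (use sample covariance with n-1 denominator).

Step 1 — sample mean vector:
  mean(A) = (1 + 2 + 5 + 8) / 4 = 16/4 = 4
  mean(B) = (1 + 9 + 7 + 4) / 4 = 21/4 = 5.25
  x̄ = (4, 5.25),  deviation x̄ - mu_0 = (4, 5.25) - (4, 7) = (0, -1.75).

Step 2 — sample covariance matrix, S[i,j] = (1/(n-1)) · Σ_k (x_{k,i} - mean_i) · (x_{k,j} - mean_j), divisor n-1 = 3:
  S[A,A] = ((-3)·(-3) + (-2)·(-2) + (1)·(1) + (4)·(4)) / 3 = 30/3 = 10
  S[A,B] = ((-3)·(-4.25) + (-2)·(3.75) + (1)·(1.75) + (4)·(-1.25)) / 3 = 2/3 = 0.6667
  S[B,B] = ((-4.25)·(-4.25) + (3.75)·(3.75) + (1.75)·(1.75) + (-1.25)·(-1.25)) / 3 = 36.75/3 = 12.25
  S = [[10, 0.6667],
 [0.6667, 12.25]].

Step 3 — invert S. det(S) = 10·12.25 - (0.6667)² = 122.0556.
  S^{-1} = (1/det) · [[d, -b], [-b, a]] = [[0.1004, -0.0055],
 [-0.0055, 0.0819]].

Step 4 — quadratic form (x̄ - mu_0)^T · S^{-1} · (x̄ - mu_0):
  S^{-1} · (x̄ - mu_0) = (0.0096, -0.1434),
  (x̄ - mu_0)^T · [...] = (0)·(0.0096) + (-1.75)·(-0.1434) = 0.2509.

Step 5 — scale by n: T² = 4 · 0.2509 = 1.0036.

T² ≈ 1.0036


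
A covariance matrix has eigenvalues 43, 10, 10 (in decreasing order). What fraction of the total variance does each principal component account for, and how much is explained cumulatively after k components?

Step 1 — total variance = trace(Sigma) = Σ λ_i = 43 + 10 + 10 = 63.

Step 2 — fraction explained by component i = λ_i / Σ λ:
  PC1: 43/63 = 0.6825
  PC2: 10/63 = 0.1587
  PC3: 10/63 = 0.1587

Step 3 — cumulative fraction after k components = (λ_1 + ... + λ_k) / Σ λ:
  k = 1: 43/63 = 0.6825
  k = 2: (43 + 10)/63 = 53/63 = 0.8413
  k = 3: (43 + 10 + 10)/63 = 63/63 = 1

Summary (fraction, with percent):

explained: PC1 0.6825 (68.25%), PC2 0.1587 (15.87%), PC3 0.1587 (15.87%);  cumulative: 0.6825, 0.8413, 1


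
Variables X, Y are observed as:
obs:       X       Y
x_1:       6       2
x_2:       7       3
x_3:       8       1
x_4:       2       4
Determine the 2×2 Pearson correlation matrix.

Step 1 — column means:
  mean(X) = (6 + 7 + 8 + 2) / 4 = 23/4 = 5.75
  mean(Y) = (2 + 3 + 1 + 4) / 4 = 10/4 = 2.5

Step 2 — sample variances and covariances s[i,j] = (1/(n-1)) · Σ_k (x_{k,i} - mean_i) · (x_{k,j} - mean_j), with n-1 = 3:
  s[X,X] = ((0.25)·(0.25) + (1.25)·(1.25) + (2.25)·(2.25) + (-3.75)·(-3.75)) / 3 = 20.75/3 = 6.9167
  s[X,Y] = ((0.25)·(-0.5) + (1.25)·(0.5) + (2.25)·(-1.5) + (-3.75)·(1.5)) / 3 = -8.5/3 = -2.8333
  s[Y,Y] = ((-0.5)·(-0.5) + (0.5)·(0.5) + (-1.5)·(-1.5) + (1.5)·(1.5)) / 3 = 5/3 = 1.6667
  Sample standard deviations s_i = √(s[i,i]):
  s(X) = √(6.9167) = 2.63
  s(Y) = √(1.6667) = 1.291

Step 3 — r_{ij} = s_{ij} / (s_i · s_j):
  r[X,X] = 1 (diagonal).
  r[X,Y] = -2.8333 / (2.63 · 1.291) = -2.8333 / 3.3953 = -0.8345
  r[Y,Y] = 1 (diagonal).

R is symmetric with unit diagonal. Assembling:

R = [[1, -0.8345],
 [-0.8345, 1]]


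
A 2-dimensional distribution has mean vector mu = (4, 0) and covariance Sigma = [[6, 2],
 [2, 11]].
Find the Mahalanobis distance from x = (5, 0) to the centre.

Step 1 — centre the observation: (x - mu) = (1, 0).

Step 2 — invert Sigma. det(Sigma) = 6·11 - (2)² = 62.
  Sigma^{-1} = (1/det) · [[d, -b], [-b, a]] = [[0.1774, -0.0323],
 [-0.0323, 0.0968]].

Step 3 — form the quadratic (x - mu)^T · Sigma^{-1} · (x - mu):
  Sigma^{-1} · (x - mu) = (0.1774, -0.0323).
  (x - mu)^T · [Sigma^{-1} · (x - mu)] = (1)·(0.1774) + (0)·(-0.0323) = 0.1774.

Step 4 — take square root: d = √(0.1774) ≈ 0.4212.

d(x, mu) = √(0.1774) ≈ 0.4212


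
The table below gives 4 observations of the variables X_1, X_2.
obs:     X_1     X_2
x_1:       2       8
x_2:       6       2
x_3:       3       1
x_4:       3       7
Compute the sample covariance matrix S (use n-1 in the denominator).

Step 1 — column means:
  mean(X_1) = (2 + 6 + 3 + 3) / 4 = 14/4 = 3.5
  mean(X_2) = (8 + 2 + 1 + 7) / 4 = 18/4 = 4.5

Step 2 — sample covariance S[i,j] = (1/(n-1)) · Σ_k (x_{k,i} - mean_i) · (x_{k,j} - mean_j), with n-1 = 3.
  S[X_1,X_1] = ((-1.5)·(-1.5) + (2.5)·(2.5) + (-0.5)·(-0.5) + (-0.5)·(-0.5)) / 3 = 9/3 = 3
  S[X_1,X_2] = ((-1.5)·(3.5) + (2.5)·(-2.5) + (-0.5)·(-3.5) + (-0.5)·(2.5)) / 3 = -11/3 = -3.6667
  S[X_2,X_2] = ((3.5)·(3.5) + (-2.5)·(-2.5) + (-3.5)·(-3.5) + (2.5)·(2.5)) / 3 = 37/3 = 12.3333

S is symmetric (S[j,i] = S[i,j]). Assembling:

S = [[3, -3.6667],
 [-3.6667, 12.3333]]


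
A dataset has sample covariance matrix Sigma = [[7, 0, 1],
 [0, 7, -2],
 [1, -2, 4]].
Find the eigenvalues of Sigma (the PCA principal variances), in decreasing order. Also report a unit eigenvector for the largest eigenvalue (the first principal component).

Step 1 — characteristic polynomial p(λ) = det(λI - Sigma) = λ³ - tr·λ² + c_1·λ - det, where tr = trace, c_1 = sum of the principal 2×2 minors, det = det(Sigma):
  tr = 7 + 7 + 4 = 18,
  c_1 = (7·7 - (0)²) + (7·4 - (1)²) + (7·4 - (-2)²) = 49 + 27 + 24 = 100,
  det = 7·(7·4 - (-2)²) - (0)·((0)·4 - (-2)·(1)) + (1)·((0)·(-2) - 7·(1)) = 7·(24) - (0)·(2) + (1)·(-7) = 161.
  So p(λ) = λ³ - 18λ² + 100λ - 161.
Step 2 — look for an integer root (rational root theorem: any rational root is an integer divisor of 161). Testing λ = 7:
  p(7) = 343 - 882 + 700 - 161 = 0  ✓
  Dividing out (λ - 7): p(λ) = (λ - 7)(λ² - 11λ + 23).
Step 3 — remaining eigenvalues from the quadratic λ² - 11λ + 23 = 0:
  Δ = 11² - 4·23 = 121 - 92 = 29,  λ = (11 ± √29)/2 = (11 ± 5.3852)/2 ≈ 8.1926 or 2.8074.
  Sorted: λ_1 = 8.1926,  λ_2 = 7,  λ_3 = 2.8074  (check: sum = 18 = tr ✓).

Step 4 — unit eigenvector for λ_1 ≈ 8.1926: v spans the null space of (Sigma - λ_1 I), whose rows are
  r_1 = (-1.1926, 0, 1),  r_2 = (0, -1.1926, -2),  r_3 = (1, -2, -4.1926).
  v is orthogonal to every row, so take v ∝ r_1 × r_2 = ((0)·(-2) - (1)·(-1.1926), (1)·(0) - (-1.1926)·(-2), (-1.1926)·(-1.1926) - (0)·(0)) ≈ (1.1926, -2.3852, 1.4223).
  Let u = (1.1926, -2.3852, 1.4223).
  ||u|| = √((1.1926)² + (-2.3852)² + (1.4223)²) = √(9.1341) ≈ 3.0223,  v_1 = u/||u|| ≈ (0.3946, -0.7892, 0.4706) (||v_1|| = 1).

λ_1 = 8.1926,  λ_2 = 7,  λ_3 = 2.8074;  v_1 ≈ (0.3946, -0.7892, 0.4706)
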